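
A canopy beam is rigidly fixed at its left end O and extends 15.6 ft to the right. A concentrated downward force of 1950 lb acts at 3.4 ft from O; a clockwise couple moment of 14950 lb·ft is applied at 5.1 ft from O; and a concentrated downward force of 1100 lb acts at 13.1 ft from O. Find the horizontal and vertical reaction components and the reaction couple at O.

O_x = 0, O_y = 3050 lb, M_O = 35990 lb·ft

ΣF_x = 0: O_x = 0.
ΣF_y = 0: O_y − 1950 − 1100 = 0 → O_y = 3050 lb.
ΣM about O: M_O − 1950·3.4 − 14950 − 1100·13.1 = 0 → M_O = 35990 lb·ft.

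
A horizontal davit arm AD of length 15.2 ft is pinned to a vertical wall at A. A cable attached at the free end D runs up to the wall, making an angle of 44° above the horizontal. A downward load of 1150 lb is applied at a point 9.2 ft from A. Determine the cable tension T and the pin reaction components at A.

T = 1002 lb, A_x = 720.8 lb, A_y = 453.9 lb

ΣM about A: T·sin44°·15.2 − 1150·9.2 = 0 → T = 10580/(15.2·0.694658) = 1002.01 ≈ 1002 lb.
ΣF_x = 0: A_x − T·cos44° = 0 → A_x = 1002.01 × 0.71934 = 720.8 lb.
ΣF_y = 0: A_y + T·sin44° − 1150 = 0 → A_y = 1150 − 1002.01 × 0.694658 = 453.9 lb.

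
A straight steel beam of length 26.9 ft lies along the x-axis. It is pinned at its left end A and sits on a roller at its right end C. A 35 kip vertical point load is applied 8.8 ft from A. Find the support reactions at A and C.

A_x = 0, A_y = 23.55 kip, C_y = 11.45 kip

ΣM about A: C_y·26.9 − 35·8.8 = 0 → C_y = 308/26.9 = 11.4498 ≈ 11.45 kip.
ΣF_y = 0: A_y + 11.4498 − 35 = 0 → A_y = 23.55 kip.
ΣF_x = 0: no horizontal applied forces, so A_x = 0.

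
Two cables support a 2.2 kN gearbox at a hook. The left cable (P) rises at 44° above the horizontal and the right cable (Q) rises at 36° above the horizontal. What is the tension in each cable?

T_P = 1.807 kN, T_Q = 1.607 kN

ΣF_x = 0: −T_P·cos44° + T_Q·cos36° = 0 → T_Q = 0.889153·T_P.
ΣF_y = 0: T_P·sin44° + T_Q·sin36° = 2.2.
Substitute: T_P·(0.694658 + 0.889153·0.587785) = 2.2 → T_P = 1.8073 ≈ 1.807 kN.
Then T_Q = 0.889153 × 1.8073 = 1.607 kN.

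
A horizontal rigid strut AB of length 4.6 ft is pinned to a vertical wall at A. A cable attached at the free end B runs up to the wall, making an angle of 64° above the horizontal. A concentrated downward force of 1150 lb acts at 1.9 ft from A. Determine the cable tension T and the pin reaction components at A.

T = 528.5 lb, A_x = 231.7 lb, A_y = 675.0 lb

ΣM about A: T·sin64°·4.6 − 1150·1.9 = 0 → T = 2185/(4.6·0.898794) = 528.486 ≈ 528.5 lb.
ΣF_x = 0: A_x − T·cos64° = 0 → A_x = 528.486 × 0.438371 = 231.7 lb.
ΣF_y = 0: A_y + T·sin64° − 1150 = 0 → A_y = 1150 − 528.486 × 0.898794 = 675.0 lb.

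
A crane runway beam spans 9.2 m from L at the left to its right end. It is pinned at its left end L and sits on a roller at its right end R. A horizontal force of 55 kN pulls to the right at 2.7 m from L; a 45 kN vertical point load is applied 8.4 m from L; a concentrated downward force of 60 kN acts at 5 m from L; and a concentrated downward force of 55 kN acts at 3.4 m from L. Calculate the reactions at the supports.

L_x = -55.00 kN, L_y = 65.98 kN, R_y = 94.02 kN

ΣM about L: R_y·9.2 − 45·8.4 − 60·5 − 55·3.4 = 0 → R_y = 865/9.2 = 94.0217 ≈ 94.02 kN.
ΣF_y = 0: L_y + 94.0217 − 45 − 60 − 55 = 0 → L_y = 65.98 kN.
ΣF_x = 0: L_x + 55 = 0 → L_x = -55.00 kN.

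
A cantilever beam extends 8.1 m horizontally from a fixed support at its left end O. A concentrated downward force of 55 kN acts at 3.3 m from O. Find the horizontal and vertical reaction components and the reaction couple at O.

ΣF_x = 0: O_x = 0.
ΣF_y = 0: O_y − 55 = 0 → O_y = 55.00 kN.
ΣM about O: M_O − 55·3.3 = 0 → M_O = 181.5 kN·m.

O_x = 0, O_y = 55.00 kN, M_O = 181.5 kN·m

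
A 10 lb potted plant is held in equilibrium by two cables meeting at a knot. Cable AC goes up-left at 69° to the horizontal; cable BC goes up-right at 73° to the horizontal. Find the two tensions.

T_AC = 4.749 lb, T_BC = 5.821 lb

ΣF_x = 0: −T_AC·cos69° + T_BC·cos73° = 0 → T_BC = 1.22573·T_AC.
ΣF_y = 0: T_AC·sin69° + T_BC·sin73° = 10.
Substitute: T_AC·(0.93358 + 1.22573·0.956305) = 10 → T_AC = 4.7489 ≈ 4.749 lb.
Then T_BC = 1.22573 × 4.7489 = 5.821 lb.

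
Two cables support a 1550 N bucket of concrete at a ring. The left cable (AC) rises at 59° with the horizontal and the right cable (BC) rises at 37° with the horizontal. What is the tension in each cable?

ΣF_x = 0: −T_AC·cos59° + T_BC·cos37° = 0 → T_BC = 0.644898·T_AC.
ΣF_y = 0: T_AC·sin59° + T_BC·sin37° = 1550.
Substitute: T_AC·(0.857167 + 0.644898·0.601815) = 1550 → T_AC = 1244.7 ≈ 1245 N.
Then T_BC = 0.644898 × 1244.7 = 802.7 N.

T_AC = 1245 N, T_BC = 802.7 N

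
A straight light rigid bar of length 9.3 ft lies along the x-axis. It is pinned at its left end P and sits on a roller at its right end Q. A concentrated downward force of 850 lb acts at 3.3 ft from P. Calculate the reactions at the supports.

P_x = 0, P_y = 548.4 lb, Q_y = 301.6 lb

Moments about P: Q_y·9.3 − 850·3.3 = 0 → Q_y = 2805/9.3 = 301.613 ≈ 301.6 lb.
ΣF_y = 0: P_y + 301.613 − 850 = 0 → P_y = 548.4 lb.
ΣF_x = 0: no horizontal applied forces, so P_x = 0.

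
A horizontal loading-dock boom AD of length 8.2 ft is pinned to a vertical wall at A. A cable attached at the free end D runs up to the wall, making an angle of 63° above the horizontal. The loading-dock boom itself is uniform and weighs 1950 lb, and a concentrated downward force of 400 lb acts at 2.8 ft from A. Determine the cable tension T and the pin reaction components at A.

T = 1248 lb, A_x = 566.4 lb, A_y = 1238 lb

ΣM about A: T·sin63°·8.2 − 1950·4.1 − 400·2.8 = 0 → T = 9115/(8.2·0.891007) = 1247.56 ≈ 1248 lb.
ΣF_x = 0: A_x − T·cos63° = 0 → A_x = 1247.56 × 0.45399 = 566.4 lb.
ΣF_y = 0: A_y + T·sin63° − 1950 − 400 = 0 → A_y = 2350 − 1247.56 × 0.891007 = 1238 lb.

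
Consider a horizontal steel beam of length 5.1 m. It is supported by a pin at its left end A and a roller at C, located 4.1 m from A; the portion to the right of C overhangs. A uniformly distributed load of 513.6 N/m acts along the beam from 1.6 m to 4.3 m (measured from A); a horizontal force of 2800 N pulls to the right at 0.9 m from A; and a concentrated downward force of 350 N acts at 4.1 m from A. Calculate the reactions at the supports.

Resultant of the distributed load: 513.6 × 2.7 = 1386.72 N at 2.95 m from A.
ΣM about A: C_y·4.1 − (513.6·2.7)·2.95 − 350·4.1 = 0 → C_y = 5525.824/4.1 = 1347.76 ≈ 1348 N.
ΣF_y = 0: A_y + 1347.76 − 513.6·2.7 − 350 = 0 → A_y = 389.0 N.
ΣF_x = 0: A_x + 2800 = 0 → A_x = -2800 N.

A_x = -2800 N, A_y = 389.0 N, C_y = 1348 N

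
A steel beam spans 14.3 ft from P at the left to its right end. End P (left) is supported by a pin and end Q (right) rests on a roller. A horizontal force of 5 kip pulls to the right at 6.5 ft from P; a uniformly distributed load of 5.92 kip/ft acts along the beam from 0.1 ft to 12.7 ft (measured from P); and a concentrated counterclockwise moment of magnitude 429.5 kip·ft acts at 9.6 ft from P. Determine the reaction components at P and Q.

P_x = -5.000 kip, P_y = 71.24 kip, Q_y = 3.349 kip

Resultant of the distributed load: 5.92 × 12.6 = 74.592 kip at 6.4 ft from P.
ΣM about P: Q_y·14.3 − (5.92·12.6)·6.4 + 429.5 = 0 → Q_y = 47.8888/14.3 = 3.34887 ≈ 3.349 kip.
ΣF_y = 0: P_y + 3.34887 − 5.92·12.6 = 0 → P_y = 71.24 kip.
ΣF_x = 0: P_x + 5 = 0 → P_x = -5.000 kip.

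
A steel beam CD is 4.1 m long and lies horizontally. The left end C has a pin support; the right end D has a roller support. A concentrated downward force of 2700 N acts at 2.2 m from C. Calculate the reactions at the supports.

C_x = 0, C_y = 1251 N, D_y = 1449 N

Taking moments about C: D_y·4.1 − 2700·2.2 = 0 → D_y = 5940/4.1 = 1448.78 ≈ 1449 N.
ΣF_y = 0: C_y + 1448.78 − 2700 = 0 → C_y = 1251 N.
ΣF_x = 0: no horizontal applied forces, so C_x = 0.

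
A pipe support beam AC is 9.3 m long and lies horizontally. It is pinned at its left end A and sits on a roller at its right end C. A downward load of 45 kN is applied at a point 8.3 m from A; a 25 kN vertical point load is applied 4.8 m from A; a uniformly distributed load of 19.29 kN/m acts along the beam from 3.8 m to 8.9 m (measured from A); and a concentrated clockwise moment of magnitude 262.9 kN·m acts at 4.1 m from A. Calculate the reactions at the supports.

A_x = 0, A_y = 19.87 kN, C_y = 148.5 kN

Resultant of the distributed load: 19.29 × 5.1 = 98.379 kN at 6.35 m from A.
ΣM about A: C_y·9.3 − 45·8.3 − 25·4.8 − (19.29·5.1)·6.35 − 262.9 = 0 → C_y = 1381.10665/9.3 = 148.506 ≈ 148.5 kN.
ΣF_y = 0: A_y + 148.506 − 45 − 25 − 19.29·5.1 = 0 → A_y = 19.87 kN.
ΣF_x = 0: no horizontal applied forces, so A_x = 0.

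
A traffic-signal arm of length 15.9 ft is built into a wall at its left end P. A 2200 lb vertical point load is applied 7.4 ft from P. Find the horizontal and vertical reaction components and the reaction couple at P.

ΣF_x = 0: P_x = 0.
ΣF_y = 0: P_y − 2200 = 0 → P_y = 2200 lb.
ΣM about P: M_P − 2200·7.4 = 0 → M_P = 16280 lb·ft.

P_x = 0, P_y = 2200 lb, M_P = 16280 lb·ft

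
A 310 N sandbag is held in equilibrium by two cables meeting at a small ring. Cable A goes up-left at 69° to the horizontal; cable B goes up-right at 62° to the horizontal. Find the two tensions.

ΣF_x = 0: −T_A·cos69° + T_B·cos62° = 0 → T_B = 0.763343·T_A.
ΣF_y = 0: T_A·sin69° + T_B·sin62° = 310.
Substitute: T_A·(0.93358 + 0.763343·0.882948) = 310 → T_A = 192.837 ≈ 192.8 N.
Then T_B = 0.763343 × 192.837 = 147.2 N.

T_A = 192.8 N, T_B = 147.2 N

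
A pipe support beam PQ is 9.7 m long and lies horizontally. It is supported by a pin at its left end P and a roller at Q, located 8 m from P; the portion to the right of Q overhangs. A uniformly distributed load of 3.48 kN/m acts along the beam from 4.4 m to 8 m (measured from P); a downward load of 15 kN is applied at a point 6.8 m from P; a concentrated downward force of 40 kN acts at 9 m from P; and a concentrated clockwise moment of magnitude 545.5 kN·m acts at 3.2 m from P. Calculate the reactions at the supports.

P_x = 0, P_y = -68.12 kN, Q_y = 135.6 kN

Resultant of the distributed load: 3.48 × 3.6 = 12.528 kN at 6.2 m from P.
Moments about P: Q_y·8 − (3.48·3.6)·6.2 − 15·6.8 − 40·9 − 545.5 = 0 → Q_y = 1085.1736/8 = 135.647 ≈ 135.6 kN.
ΣF_y = 0: P_y + 135.647 − 3.48·3.6 − 15 − 40 = 0 → P_y = -68.12 kN.
ΣF_x = 0: no horizontal applied forces, so P_x = 0.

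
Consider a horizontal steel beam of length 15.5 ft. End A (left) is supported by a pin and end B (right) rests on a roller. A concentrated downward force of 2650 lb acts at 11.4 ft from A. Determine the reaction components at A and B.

ΣM about A: B_y·15.5 − 2650·11.4 = 0 → B_y = 30210/15.5 = 1949.03 ≈ 1949 lb.
ΣF_y = 0: A_y + 1949.03 − 2650 = 0 → A_y = 701.0 lb.
ΣF_x = 0: no horizontal applied forces, so A_x = 0.

A_x = 0, A_y = 701.0 lb, B_y = 1949 lb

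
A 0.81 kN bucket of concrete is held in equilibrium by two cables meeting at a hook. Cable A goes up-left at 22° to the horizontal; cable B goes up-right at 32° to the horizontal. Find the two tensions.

ΣF_x = 0: −T_A·cos22° + T_B·cos32° = 0 → T_B = 1.09332·T_A.
ΣF_y = 0: T_A·sin22° + T_B·sin32° = 0.81.
Substitute: T_A·(0.374607 + 1.09332·0.529919) = 0.81 → T_A = 0.849076 ≈ 0.8491 kN.
Then T_B = 1.09332 × 0.849076 = 0.9283 kN.

T_A = 0.8491 kN, T_B = 0.9283 kN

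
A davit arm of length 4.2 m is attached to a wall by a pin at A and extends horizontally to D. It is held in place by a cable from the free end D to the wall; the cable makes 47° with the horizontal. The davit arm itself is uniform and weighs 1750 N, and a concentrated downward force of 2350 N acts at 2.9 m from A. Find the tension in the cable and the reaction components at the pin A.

ΣM about A: T·sin47°·4.2 − 1750·2.1 − 2350·2.9 = 0 → T = 10490/(4.2·0.731354) = 3415.06 ≈ 3415 N.
ΣF_x = 0: A_x − T·cos47° = 0 → A_x = 3415.06 × 0.681998 = 2329 N.
ΣF_y = 0: A_y + T·sin47° − 1750 − 2350 = 0 → A_y = 4100 − 3415.06 × 0.731354 = 1602 N.

T = 3415 N, A_x = 2329 N, A_y = 1602 N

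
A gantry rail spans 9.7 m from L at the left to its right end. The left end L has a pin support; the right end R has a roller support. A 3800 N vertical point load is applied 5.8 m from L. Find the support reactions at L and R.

L_x = 0, L_y = 1528 N, R_y = 2272 N

ΣM about L: R_y·9.7 − 3800·5.8 = 0 → R_y = 22040/9.7 = 2272.16 ≈ 2272 N.
ΣF_y = 0: L_y + 2272.16 − 3800 = 0 → L_y = 1528 N.
ΣF_x = 0: no horizontal applied forces, so L_x = 0.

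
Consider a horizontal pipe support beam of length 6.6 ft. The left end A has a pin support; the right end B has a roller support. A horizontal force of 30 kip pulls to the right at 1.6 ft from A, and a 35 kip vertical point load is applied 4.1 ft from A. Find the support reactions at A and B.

ΣM about A: B_y·6.6 − 35·4.1 = 0 → B_y = 143.5/6.6 = 21.7424 ≈ 21.74 kip.
ΣF_y = 0: A_y + 21.7424 − 35 = 0 → A_y = 13.26 kip.
ΣF_x = 0: A_x + 30 = 0 → A_x = -30.00 kip.

A_x = -30.00 kip, A_y = 13.26 kip, B_y = 21.74 kip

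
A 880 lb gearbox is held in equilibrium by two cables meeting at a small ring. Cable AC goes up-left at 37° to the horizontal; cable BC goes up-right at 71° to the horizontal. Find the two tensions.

T_AC = 301.2 lb, T_BC = 739.0 lb

ΣF_x = 0: −T_AC·cos37° + T_BC·cos71° = 0 → T_BC = 2.45305·T_AC.
ΣF_y = 0: T_AC·sin37° + T_BC·sin71° = 880.
Substitute: T_AC·(0.601815 + 2.45305·0.945519) = 880 → T_AC = 301.244 ≈ 301.2 lb.
Then T_BC = 2.45305 × 301.244 = 739.0 lb.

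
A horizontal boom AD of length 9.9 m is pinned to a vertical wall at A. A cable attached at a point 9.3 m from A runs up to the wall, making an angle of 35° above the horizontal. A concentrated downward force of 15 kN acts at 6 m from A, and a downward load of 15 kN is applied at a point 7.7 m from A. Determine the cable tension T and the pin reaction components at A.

T = 38.52 kN, A_x = 31.56 kN, A_y = 7.903 kN

ΣM about A: T·sin35°·9.3 − 15·6 − 15·7.7 = 0 → T = 205.5/(9.3·0.573576) = 38.5246 ≈ 38.52 kN.
ΣF_x = 0: A_x − T·cos35° = 0 → A_x = 38.5246 × 0.819152 = 31.56 kN.
ΣF_y = 0: A_y + T·sin35° − 15 − 15 = 0 → A_y = 30 − 38.5246 × 0.573576 = 7.903 kN.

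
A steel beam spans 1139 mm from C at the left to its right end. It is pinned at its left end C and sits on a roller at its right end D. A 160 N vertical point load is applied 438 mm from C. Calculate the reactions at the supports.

C_x = 0, C_y = 98.47 N, D_y = 61.53 N

Taking moments about C: D_y·1139 − 160·438 = 0 → D_y = 70080/1139 = 61.5277 ≈ 61.53 N.
ΣF_y = 0: C_y + 61.5277 − 160 = 0 → C_y = 98.47 N.
ΣF_x = 0: no horizontal applied forces, so C_x = 0.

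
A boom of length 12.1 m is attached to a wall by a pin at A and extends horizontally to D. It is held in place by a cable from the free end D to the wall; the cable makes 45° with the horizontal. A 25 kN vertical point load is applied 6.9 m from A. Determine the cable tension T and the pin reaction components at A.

ΣM about A: T·sin45°·12.1 − 25·6.9 = 0 → T = 172.5/(12.1·0.707107) = 20.1613 ≈ 20.16 kN.
ΣF_x = 0: A_x − T·cos45° = 0 → A_x = 20.1613 × 0.707107 = 14.26 kN.
ΣF_y = 0: A_y + T·sin45° − 25 = 0 → A_y = 25 − 20.1613 × 0.707107 = 10.74 kN.

T = 20.16 kN, A_x = 14.26 kN, A_y = 10.74 kN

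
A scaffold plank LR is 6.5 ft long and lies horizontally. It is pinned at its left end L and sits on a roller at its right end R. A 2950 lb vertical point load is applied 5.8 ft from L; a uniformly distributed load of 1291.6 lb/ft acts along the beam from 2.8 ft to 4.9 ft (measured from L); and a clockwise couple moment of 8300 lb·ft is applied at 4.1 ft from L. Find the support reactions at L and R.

Resultant of the distributed load: 1291.6 × 2.1 = 2712.36 lb at 3.85 ft from L.
Moments about L: R_y·6.5 − 2950·5.8 − (1291.6·2.1)·3.85 − 8300 = 0 → R_y = 35852.586/6.5 = 5515.78 ≈ 5516 lb.
ΣF_y = 0: L_y + 5515.78 − 2950 − 1291.6·2.1 = 0 → L_y = 146.6 lb.
ΣF_x = 0: no horizontal applied forces, so L_x = 0.

L_x = 0, L_y = 146.6 lb, R_y = 5516 lb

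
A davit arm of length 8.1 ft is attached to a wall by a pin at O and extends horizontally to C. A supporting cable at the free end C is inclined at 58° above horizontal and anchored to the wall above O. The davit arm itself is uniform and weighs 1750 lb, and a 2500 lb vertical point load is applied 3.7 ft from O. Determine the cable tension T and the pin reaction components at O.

ΣM about O: T·sin58°·8.1 − 1750·4.05 − 2500·3.7 = 0 → T = 16337.5/(8.1·0.848048) = 2378.37 ≈ 2378 lb.
ΣF_x = 0: O_x − T·cos58° = 0 → O_x = 2378.37 × 0.529919 = 1260 lb.
ΣF_y = 0: O_y + T·sin58° − 1750 − 2500 = 0 → O_y = 4250 − 2378.37 × 0.848048 = 2233 lb.

T = 2378 lb, O_x = 1260 lb, O_y = 2233 lb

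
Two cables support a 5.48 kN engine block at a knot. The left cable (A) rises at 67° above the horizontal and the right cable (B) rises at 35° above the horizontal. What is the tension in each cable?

T_A = 4.589 kN, T_B = 2.189 kN

ΣF_x = 0: −T_A·cos67° + T_B·cos35° = 0 → T_B = 0.476995·T_A.
ΣF_y = 0: T_A·sin67° + T_B·sin35° = 5.48.
Substitute: T_A·(0.920505 + 0.476995·0.573576) = 5.48 → T_A = 4.58924 ≈ 4.589 kN.
Then T_B = 0.476995 × 4.58924 = 2.189 kN.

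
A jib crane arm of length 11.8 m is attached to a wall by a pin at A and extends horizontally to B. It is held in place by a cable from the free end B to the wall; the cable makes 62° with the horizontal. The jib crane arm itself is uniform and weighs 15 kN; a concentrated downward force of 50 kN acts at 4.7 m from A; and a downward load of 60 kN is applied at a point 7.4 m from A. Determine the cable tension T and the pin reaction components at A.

T = 73.67 kN, A_x = 34.58 kN, A_y = 59.96 kN

ΣM about A: T·sin62°·11.8 − 15·5.9 − 50·4.7 − 60·7.4 = 0 → T = 767.5/(11.8·0.882948) = 73.665 ≈ 73.67 kN.
ΣF_x = 0: A_x − T·cos62° = 0 → A_x = 73.665 × 0.469472 = 34.58 kN.
ΣF_y = 0: A_y + T·sin62° − 15 − 50 − 60 = 0 → A_y = 125 − 73.665 × 0.882948 = 59.96 kN.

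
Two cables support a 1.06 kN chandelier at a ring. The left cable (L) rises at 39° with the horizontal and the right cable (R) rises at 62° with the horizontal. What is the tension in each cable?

ΣF_x = 0: −T_L·cos39° + T_R·cos62° = 0 → T_R = 1.65536·T_L.
ΣF_y = 0: T_L·sin39° + T_R·sin62° = 1.06.
Substitute: T_L·(0.62932 + 1.65536·0.882948) = 1.06 → T_L = 0.506955 ≈ 0.5070 kN.
Then T_R = 1.65536 × 0.506955 = 0.8392 kN.

T_L = 0.5070 kN, T_R = 0.8392 kN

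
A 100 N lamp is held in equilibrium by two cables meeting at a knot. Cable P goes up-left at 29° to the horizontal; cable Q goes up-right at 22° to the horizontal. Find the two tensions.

T_P = 119.3 N, T_Q = 112.5 N

ΣF_x = 0: −T_P·cos29° + T_Q·cos22° = 0 → T_Q = 0.943308·T_P.
ΣF_y = 0: T_P·sin29° + T_Q·sin22° = 100.
Substitute: T_P·(0.48481 + 0.943308·0.374607) = 100 → T_P = 119.306 ≈ 119.3 N.
Then T_Q = 0.943308 × 119.306 = 112.5 N.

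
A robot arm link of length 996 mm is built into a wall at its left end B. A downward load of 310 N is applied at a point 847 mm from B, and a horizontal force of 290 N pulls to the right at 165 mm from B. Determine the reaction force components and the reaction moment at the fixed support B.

B_x = -290.0 N, B_y = 310.0 N, M_B = 262600 N·mm

ΣF_x = 0: B_x + 290 = 0 → B_x = -290.0 N.
ΣF_y = 0: B_y − 310 = 0 → B_y = 310.0 N.
ΣM about B: M_B − 310·847 = 0 → M_B = 262600 N·mm.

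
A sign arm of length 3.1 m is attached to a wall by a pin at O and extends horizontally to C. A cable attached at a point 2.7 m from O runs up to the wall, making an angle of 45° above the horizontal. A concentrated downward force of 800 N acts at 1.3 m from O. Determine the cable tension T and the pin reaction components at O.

ΣM about O: T·sin45°·2.7 − 800·1.3 = 0 → T = 1040/(2.7·0.707107) = 544.734 ≈ 544.7 N.
ΣF_x = 0: O_x − T·cos45° = 0 → O_x = 544.734 × 0.707107 = 385.2 N.
ΣF_y = 0: O_y + T·sin45° − 800 = 0 → O_y = 800 − 544.734 × 0.707107 = 414.8 N.

T = 544.7 N, O_x = 385.2 N, O_y = 414.8 N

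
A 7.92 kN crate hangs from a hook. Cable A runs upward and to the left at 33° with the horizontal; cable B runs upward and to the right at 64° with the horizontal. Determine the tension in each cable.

T_A = 3.498 kN, T_B = 6.692 kN

ΣF_x = 0: −T_A·cos33° + T_B·cos64° = 0 → T_B = 1.91315·T_A.
ΣF_y = 0: T_A·sin33° + T_B·sin64° = 7.92.
Substitute: T_A·(0.544639 + 1.91315·0.898794) = 7.92 → T_A = 3.49798 ≈ 3.498 kN.
Then T_B = 1.91315 × 3.49798 = 6.692 kN.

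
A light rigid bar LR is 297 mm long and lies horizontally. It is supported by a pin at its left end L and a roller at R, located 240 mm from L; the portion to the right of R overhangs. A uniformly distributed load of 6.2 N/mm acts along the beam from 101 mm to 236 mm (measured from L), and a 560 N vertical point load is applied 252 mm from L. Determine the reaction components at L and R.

Resultant of the distributed load: 6.2 × 135 = 837 N at 168.5 mm from L.
Moments about L: R_y·240 − (6.2·135)·168.5 − 560·252 = 0 → R_y = 282154.5/240 = 1175.64 ≈ 1176 N.
ΣF_y = 0: L_y + 1175.64 − 6.2·135 − 560 = 0 → L_y = 221.4 N.
ΣF_x = 0: no horizontal applied forces, so L_x = 0.

L_x = 0, L_y = 221.4 N, R_y = 1176 N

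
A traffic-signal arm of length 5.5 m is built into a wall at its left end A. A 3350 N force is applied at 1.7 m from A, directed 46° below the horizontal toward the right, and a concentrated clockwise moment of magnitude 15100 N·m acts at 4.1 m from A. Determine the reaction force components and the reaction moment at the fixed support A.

ΣF_x = 0: A_x + 3350·cos46° = 0 → A_x = -2327 N.
ΣF_y = 0: A_y − 3350·sin46° = 0 → A_y = 2410 N.
ΣM about A: M_A − 3350·sin46°·1.7 − 15100 = 0 → M_A = 19200 N·m.

A_x = -2327 N, A_y = 2410 N, M_A = 19200 N·m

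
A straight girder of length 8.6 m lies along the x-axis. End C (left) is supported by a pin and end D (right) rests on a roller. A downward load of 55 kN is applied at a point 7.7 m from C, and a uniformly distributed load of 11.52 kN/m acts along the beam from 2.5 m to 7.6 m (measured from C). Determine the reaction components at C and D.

Resultant of the distributed load: 11.52 × 5.1 = 58.752 kN at 5.05 m from C.
Moments about C: D_y·8.6 − 55·7.7 − (11.52·5.1)·5.05 = 0 → D_y = 720.1976/8.6 = 83.7439 ≈ 83.74 kN.
ΣF_y = 0: C_y + 83.7439 − 55 − 11.52·5.1 = 0 → C_y = 30.01 kN.
ΣF_x = 0: no horizontal applied forces, so C_x = 0.

C_x = 0, C_y = 30.01 kN, D_y = 83.74 kN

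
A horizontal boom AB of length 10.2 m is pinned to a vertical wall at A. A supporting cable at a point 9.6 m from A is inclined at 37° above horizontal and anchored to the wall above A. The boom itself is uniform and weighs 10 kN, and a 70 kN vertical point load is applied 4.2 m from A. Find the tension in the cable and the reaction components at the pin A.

T = 59.72 kN, A_x = 47.69 kN, A_y = 44.06 kN

ΣM about A: T·sin37°·9.6 − 10·5.1 − 70·4.2 = 0 → T = 345/(9.6·0.601815) = 59.7152 ≈ 59.72 kN.
ΣF_x = 0: A_x − T·cos37° = 0 → A_x = 59.7152 × 0.798636 = 47.69 kN.
ΣF_y = 0: A_y + T·sin37° − 10 − 70 = 0 → A_y = 80 − 59.7152 × 0.601815 = 44.06 kN.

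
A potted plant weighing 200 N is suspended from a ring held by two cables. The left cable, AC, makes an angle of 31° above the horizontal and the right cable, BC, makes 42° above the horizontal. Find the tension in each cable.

T_AC = 155.4 N, T_BC = 179.3 N

ΣF_x = 0: −T_AC·cos31° + T_BC·cos42° = 0 → T_BC = 1.15343·T_AC.
ΣF_y = 0: T_AC·sin31° + T_BC·sin42° = 200.
Substitute: T_AC·(0.515038 + 1.15343·0.669131) = 200 → T_AC = 155.42 ≈ 155.4 N.
Then T_BC = 1.15343 × 155.42 = 179.3 N.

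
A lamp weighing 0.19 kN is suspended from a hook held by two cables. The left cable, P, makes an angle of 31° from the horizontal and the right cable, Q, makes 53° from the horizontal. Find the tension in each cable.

ΣF_x = 0: −T_P·cos31° + T_Q·cos53° = 0 → T_Q = 1.4243·T_P.
ΣF_y = 0: T_P·sin31° + T_Q·sin53° = 0.19.
Substitute: T_P·(0.515038 + 1.4243·0.798636) = 0.19 → T_P = 0.114975 ≈ 0.1150 kN.
Then T_Q = 1.4243 × 0.114975 = 0.1638 kN.

T_P = 0.1150 kN, T_Q = 0.1638 kN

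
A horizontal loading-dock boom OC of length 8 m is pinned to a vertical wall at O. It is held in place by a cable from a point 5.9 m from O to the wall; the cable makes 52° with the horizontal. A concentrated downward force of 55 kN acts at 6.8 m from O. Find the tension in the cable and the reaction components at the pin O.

ΣM about O: T·sin52°·5.9 − 55·6.8 = 0 → T = 374/(5.9·0.788011) = 80.4428 ≈ 80.44 kN.
ΣF_x = 0: O_x − T·cos52° = 0 → O_x = 80.4428 × 0.615661 = 49.53 kN.
ΣF_y = 0: O_y + T·sin52° − 55 = 0 → O_y = 55 − 80.4428 × 0.788011 = -8.390 kN.

T = 80.44 kN, O_x = 49.53 kN, O_y = -8.390 kN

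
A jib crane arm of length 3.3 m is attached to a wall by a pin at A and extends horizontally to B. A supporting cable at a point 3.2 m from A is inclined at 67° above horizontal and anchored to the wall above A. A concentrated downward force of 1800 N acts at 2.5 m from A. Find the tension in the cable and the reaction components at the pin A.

T = 1528 N, A_x = 596.9 N, A_y = 393.8 N

ΣM about A: T·sin67°·3.2 − 1800·2.5 = 0 → T = 4500/(3.2·0.920505) = 1527.69 ≈ 1528 N.
ΣF_x = 0: A_x − T·cos67° = 0 → A_x = 1527.69 × 0.390731 = 596.9 N.
ΣF_y = 0: A_y + T·sin67° − 1800 = 0 → A_y = 1800 − 1527.69 × 0.920505 = 393.8 N.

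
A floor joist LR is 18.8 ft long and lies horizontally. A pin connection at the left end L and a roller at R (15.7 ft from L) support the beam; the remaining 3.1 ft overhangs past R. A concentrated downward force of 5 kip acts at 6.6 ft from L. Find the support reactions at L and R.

L_x = 0, L_y = 2.898 kip, R_y = 2.102 kip

Moments about L: R_y·15.7 − 5·6.6 = 0 → R_y = 33/15.7 = 2.10191 ≈ 2.102 kip.
ΣF_y = 0: L_y + 2.10191 − 5 = 0 → L_y = 2.898 kip.
ΣF_x = 0: no horizontal applied forces, so L_x = 0.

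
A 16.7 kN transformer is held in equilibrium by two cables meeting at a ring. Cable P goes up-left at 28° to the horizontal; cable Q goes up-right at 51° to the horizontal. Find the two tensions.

T_P = 10.71 kN, T_Q = 15.02 kN

ΣF_x = 0: −T_P·cos28° + T_Q·cos51° = 0 → T_Q = 1.40302·T_P.
ΣF_y = 0: T_P·sin28° + T_Q·sin51° = 16.7.
Substitute: T_P·(0.469472 + 1.40302·0.777146) = 16.7 → T_P = 10.7063 ≈ 10.71 kN.
Then T_Q = 1.40302 × 10.7063 = 15.02 kN.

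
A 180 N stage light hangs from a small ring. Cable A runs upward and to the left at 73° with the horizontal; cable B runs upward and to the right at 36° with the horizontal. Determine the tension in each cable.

ΣF_x = 0: −T_A·cos73° + T_B·cos36° = 0 → T_B = 0.361391·T_A.
ΣF_y = 0: T_A·sin73° + T_B·sin36° = 180.
Substitute: T_A·(0.956305 + 0.361391·0.587785) = 180 → T_A = 154.014 ≈ 154.0 N.
Then T_B = 0.361391 × 154.014 = 55.66 N.

T_A = 154.0 N, T_B = 55.66 N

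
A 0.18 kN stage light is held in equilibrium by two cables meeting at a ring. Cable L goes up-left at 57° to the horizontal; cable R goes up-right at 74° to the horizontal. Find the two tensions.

T_L = 0.06574 kN, T_R = 0.1299 kN

ΣF_x = 0: −T_L·cos57° + T_R·cos74° = 0 → T_R = 1.97593·T_L.
ΣF_y = 0: T_L·sin57° + T_R·sin74° = 0.18.
Substitute: T_L·(0.838671 + 1.97593·0.961262) = 0.18 → T_L = 0.06574 kN.
Then T_R = 1.97593 × 0.06574 = 0.1299 kN.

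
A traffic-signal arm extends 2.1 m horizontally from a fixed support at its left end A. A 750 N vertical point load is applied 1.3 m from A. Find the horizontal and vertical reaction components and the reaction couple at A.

A_x = 0, A_y = 750.0 N, M_A = 975.0 N·m

ΣF_x = 0: A_x = 0.
ΣF_y = 0: A_y − 750 = 0 → A_y = 750.0 N.
ΣM about A: M_A − 750·1.3 = 0 → M_A = 975.0 N·m.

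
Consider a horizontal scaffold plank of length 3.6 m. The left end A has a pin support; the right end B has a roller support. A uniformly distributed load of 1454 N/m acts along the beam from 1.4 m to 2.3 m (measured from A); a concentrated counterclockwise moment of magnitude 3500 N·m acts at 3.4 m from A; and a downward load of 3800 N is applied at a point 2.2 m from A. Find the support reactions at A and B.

A_x = 0, A_y = 3086 N, B_y = 2022 N

Resultant of the distributed load: 1454 × 0.9 = 1308.6 N at 1.85 m from A.
Moments about A: B_y·3.6 − (1454·0.9)·1.85 + 3500 − 3800·2.2 = 0 → B_y = 7280.91/3.6 = 2022.47 ≈ 2022 N.
ΣF_y = 0: A_y + 2022.47 − 1454·0.9 − 3800 = 0 → A_y = 3086 N.
ΣF_x = 0: no horizontal applied forces, so A_x = 0.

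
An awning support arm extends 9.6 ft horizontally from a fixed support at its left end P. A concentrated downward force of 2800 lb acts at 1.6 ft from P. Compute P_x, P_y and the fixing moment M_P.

P_x = 0, P_y = 2800 lb, M_P = 4480 lb·ft

ΣF_x = 0: P_x = 0.
ΣF_y = 0: P_y − 2800 = 0 → P_y = 2800 lb.
ΣM about P: M_P − 2800·1.6 = 0 → M_P = 4480 lb·ft.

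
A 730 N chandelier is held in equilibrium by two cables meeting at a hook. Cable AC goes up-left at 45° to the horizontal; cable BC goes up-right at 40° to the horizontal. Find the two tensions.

T_AC = 561.3 N, T_BC = 518.2 N

ΣF_x = 0: −T_AC·cos45° + T_BC·cos40° = 0 → T_BC = 0.923062·T_AC.
ΣF_y = 0: T_AC·sin45° + T_BC·sin40° = 730.
Substitute: T_AC·(0.707107 + 0.923062·0.642788) = 730 → T_AC = 561.348 ≈ 561.3 N.
Then T_BC = 0.923062 × 561.348 = 518.2 N.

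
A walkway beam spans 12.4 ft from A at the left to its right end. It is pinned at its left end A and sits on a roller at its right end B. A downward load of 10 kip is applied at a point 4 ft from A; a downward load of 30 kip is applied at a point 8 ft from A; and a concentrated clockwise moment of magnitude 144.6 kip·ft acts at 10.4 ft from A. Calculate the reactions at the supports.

A_x = 0, A_y = 5.758 kip, B_y = 34.24 kip

ΣM about A: B_y·12.4 − 10·4 − 30·8 − 144.6 = 0 → B_y = 424.6/12.4 = 34.2419 ≈ 34.24 kip.
ΣF_y = 0: A_y + 34.2419 − 10 − 30 = 0 → A_y = 5.758 kip.
ΣF_x = 0: no horizontal applied forces, so A_x = 0.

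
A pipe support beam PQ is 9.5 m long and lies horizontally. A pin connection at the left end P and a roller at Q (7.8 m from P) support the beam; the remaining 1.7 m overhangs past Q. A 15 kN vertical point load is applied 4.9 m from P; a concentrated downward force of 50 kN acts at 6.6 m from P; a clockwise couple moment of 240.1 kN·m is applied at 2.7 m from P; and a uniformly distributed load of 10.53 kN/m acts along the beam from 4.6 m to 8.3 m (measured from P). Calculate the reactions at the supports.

Resultant of the distributed load: 10.53 × 3.7 = 38.961 kN at 6.45 m from P.
Taking moments about P: Q_y·7.8 − 15·4.9 − 50·6.6 − 240.1 − (10.53·3.7)·6.45 = 0 → Q_y = 894.89845/7.8 = 114.731 ≈ 114.7 kN.
ΣF_y = 0: P_y + 114.731 − 15 − 50 − 10.53·3.7 = 0 → P_y = -10.77 kN.
ΣF_x = 0: no horizontal applied forces, so P_x = 0.

P_x = 0, P_y = -10.77 kN, Q_y = 114.7 kN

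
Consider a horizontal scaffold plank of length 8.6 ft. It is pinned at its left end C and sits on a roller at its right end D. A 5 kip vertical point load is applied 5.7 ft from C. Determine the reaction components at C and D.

C_x = 0, C_y = 1.686 kip, D_y = 3.314 kip

ΣM about C: D_y·8.6 − 5·5.7 = 0 → D_y = 28.5/8.6 = 3.31395 ≈ 3.314 kip.
ΣF_y = 0: C_y + 3.31395 − 5 = 0 → C_y = 1.686 kip.
ΣF_x = 0: no horizontal applied forces, so C_x = 0.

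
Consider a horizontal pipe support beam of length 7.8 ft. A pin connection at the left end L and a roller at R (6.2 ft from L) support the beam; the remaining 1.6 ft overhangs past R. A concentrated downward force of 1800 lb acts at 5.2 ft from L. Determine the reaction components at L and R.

L_x = 0, L_y = 290.3 lb, R_y = 1510 lb

ΣM about L: R_y·6.2 − 1800·5.2 = 0 → R_y = 9360/6.2 = 1509.68 ≈ 1510 lb.
ΣF_y = 0: L_y + 1509.68 − 1800 = 0 → L_y = 290.3 lb.
ΣF_x = 0: no horizontal applied forces, so L_x = 0.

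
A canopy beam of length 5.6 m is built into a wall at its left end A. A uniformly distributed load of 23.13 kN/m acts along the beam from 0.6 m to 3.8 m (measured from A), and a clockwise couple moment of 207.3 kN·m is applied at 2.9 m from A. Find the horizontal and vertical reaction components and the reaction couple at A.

A_x = 0, A_y = 74.02 kN, M_A = 370.1 kN·m

Resultant of the distributed load: 23.13 × 3.2 = 74.016 kN at 2.2 m from A.
ΣF_x = 0: A_x = 0.
ΣF_y = 0: A_y − 23.13·3.2 = 0 → A_y = 74.02 kN.
ΣM about A: M_A − (23.13·3.2)·2.2 − 207.3 = 0 → M_A = 370.1 kN·m.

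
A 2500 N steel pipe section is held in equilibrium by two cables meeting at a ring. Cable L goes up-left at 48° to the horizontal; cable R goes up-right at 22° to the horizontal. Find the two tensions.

T_L = 2467 N, T_R = 1780 N

ΣF_x = 0: −T_L·cos48° + T_R·cos22° = 0 → T_R = 0.721681·T_L.
ΣF_y = 0: T_L·sin48° + T_R·sin22° = 2500.
Substitute: T_L·(0.743145 + 0.721681·0.374607) = 2500 → T_L = 2466.72 ≈ 2467 N.
Then T_R = 0.721681 × 2466.72 = 1780 N.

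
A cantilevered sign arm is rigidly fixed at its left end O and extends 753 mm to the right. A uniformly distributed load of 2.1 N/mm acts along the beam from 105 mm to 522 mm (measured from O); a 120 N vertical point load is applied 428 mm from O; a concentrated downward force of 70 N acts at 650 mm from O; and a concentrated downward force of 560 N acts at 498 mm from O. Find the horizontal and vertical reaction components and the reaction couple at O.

Resultant of the distributed load: 2.1 × 417 = 875.7 N at 313.5 mm from O.
ΣF_x = 0: O_x = 0.
ΣF_y = 0: O_y − 2.1·417 − 120 − 70 − 560 = 0 → O_y = 1626 N.
ΣM about O: M_O − (2.1·417)·313.5 − 120·428 − 70·650 − 560·498 = 0 → M_O = 650300 N·mm.

O_x = 0, O_y = 1626 N, M_O = 650300 N·mm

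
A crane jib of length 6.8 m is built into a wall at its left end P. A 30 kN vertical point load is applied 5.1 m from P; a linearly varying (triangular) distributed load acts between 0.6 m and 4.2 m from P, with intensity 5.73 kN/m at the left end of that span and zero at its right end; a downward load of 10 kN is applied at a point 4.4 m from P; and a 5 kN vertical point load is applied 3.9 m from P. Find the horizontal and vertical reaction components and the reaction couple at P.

P_x = 0, P_y = 55.31 kN, M_P = 235.1 kN·m

Resultant of the triangular load: ½ × 5.73 × 3.6 = 10.314 kN, acting at 1.8 m from P (one-third of the span from the peak).
ΣF_x = 0: P_x = 0.
ΣF_y = 0: P_y − 30 − ½·5.73·3.6 − 10 − 5 = 0 → P_y = 55.31 kN.
ΣM about P: M_P − 30·5.1 − (½·5.73·3.6)·1.8 − 10·4.4 − 5·3.9 = 0 → M_P = 235.1 kN·m.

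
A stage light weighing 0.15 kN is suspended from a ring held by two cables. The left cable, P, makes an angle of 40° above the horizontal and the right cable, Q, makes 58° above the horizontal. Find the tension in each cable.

T_P = 0.08027 kN, T_Q = 0.1160 kN

ΣF_x = 0: −T_P·cos40° + T_Q·cos58° = 0 → T_Q = 1.44559·T_P.
ΣF_y = 0: T_P·sin40° + T_Q·sin58° = 0.15.
Substitute: T_P·(0.642788 + 1.44559·0.848048) = 0.15 → T_P = 0.0802689 ≈ 0.08027 kN.
Then T_Q = 1.44559 × 0.0802689 = 0.1160 kN.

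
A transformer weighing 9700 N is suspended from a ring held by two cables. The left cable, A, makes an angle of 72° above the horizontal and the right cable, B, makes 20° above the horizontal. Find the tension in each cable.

T_A = 9121 N, T_B = 2999 N

ΣF_x = 0: −T_A·cos72° + T_B·cos20° = 0 → T_B = 0.328849·T_A.
ΣF_y = 0: T_A·sin72° + T_B·sin20° = 9700.
Substitute: T_A·(0.951057 + 0.328849·0.34202) = 9700 → T_A = 9120.57 ≈ 9121 N.
Then T_B = 0.328849 × 9120.57 = 2999 N.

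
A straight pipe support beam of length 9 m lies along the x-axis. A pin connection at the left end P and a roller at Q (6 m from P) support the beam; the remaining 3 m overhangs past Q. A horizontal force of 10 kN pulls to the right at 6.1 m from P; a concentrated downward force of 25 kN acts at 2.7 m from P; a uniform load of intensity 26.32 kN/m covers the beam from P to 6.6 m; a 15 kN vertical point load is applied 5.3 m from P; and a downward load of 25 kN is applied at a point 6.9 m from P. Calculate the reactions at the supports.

Resultant of the distributed load: 26.32 × 6.6 = 173.712 kN at 3.3 m from P.
ΣM about P: Q_y·6 − 25·2.7 − (26.32·6.6)·3.3 − 15·5.3 − 25·6.9 = 0 → Q_y = 892.7496/6 = 148.792 ≈ 148.8 kN.
ΣF_y = 0: P_y + 148.792 − 25 − 26.32·6.6 − 15 − 25 = 0 → P_y = 89.92 kN.
ΣF_x = 0: P_x + 10 = 0 → P_x = -10.00 kN.

P_x = -10.00 kN, P_y = 89.92 kN, Q_y = 148.8 kN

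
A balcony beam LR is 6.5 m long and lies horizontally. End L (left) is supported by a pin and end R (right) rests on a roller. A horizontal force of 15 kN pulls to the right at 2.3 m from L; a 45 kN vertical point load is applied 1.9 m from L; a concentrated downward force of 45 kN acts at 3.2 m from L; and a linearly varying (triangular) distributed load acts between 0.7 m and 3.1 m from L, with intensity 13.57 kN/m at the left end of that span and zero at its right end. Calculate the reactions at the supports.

Resultant of the triangular load: ½ × 13.57 × 2.4 = 16.284 kN, acting at 1.5 m from L (one-third of the span from the peak).
Moments about L: R_y·6.5 − 45·1.9 − 45·3.2 − (½·13.57·2.4)·1.5 = 0 → R_y = 253.926/6.5 = 39.0655 ≈ 39.07 kN.
ΣF_y = 0: L_y + 39.0655 − 45 − 45 − ½·13.57·2.4 = 0 → L_y = 67.22 kN.
ΣF_x = 0: L_x + 15 = 0 → L_x = -15.00 kN.

L_x = -15.00 kN, L_y = 67.22 kN, R_y = 39.07 kN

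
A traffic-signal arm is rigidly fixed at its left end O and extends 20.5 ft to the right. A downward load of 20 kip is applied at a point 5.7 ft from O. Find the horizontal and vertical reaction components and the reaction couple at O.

O_x = 0, O_y = 20.00 kip, M_O = 114.0 kip·ft

ΣF_x = 0: O_x = 0.
ΣF_y = 0: O_y − 20 = 0 → O_y = 20.00 kip.
ΣM about O: M_O − 20·5.7 = 0 → M_O = 114.0 kip·ft.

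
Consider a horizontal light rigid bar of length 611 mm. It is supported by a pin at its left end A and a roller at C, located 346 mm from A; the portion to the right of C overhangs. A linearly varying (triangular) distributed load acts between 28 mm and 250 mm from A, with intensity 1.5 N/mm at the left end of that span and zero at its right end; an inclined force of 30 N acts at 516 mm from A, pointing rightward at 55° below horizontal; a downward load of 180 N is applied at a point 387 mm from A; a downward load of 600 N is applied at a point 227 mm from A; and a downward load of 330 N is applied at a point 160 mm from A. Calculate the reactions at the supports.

Resultant of the triangular load: ½ × 1.5 × 222 = 166.5 N, acting at 102 mm from A (one-third of the span from the peak).
Moments about A: C_y·346 − (½·1.5·222)·102 − 30·sin55°·516 − 180·387 − 600·227 − 330·160 = 0 → C_y = 288323/346 = 833.303 ≈ 833.3 N.
ΣF_y = 0: A_y + 833.303 − ½·1.5·222 − 30·sin55° − 180 − 600 − 330 = 0 → A_y = 467.8 N.
ΣF_x = 0: A_x + 30·cos55° = 0 → A_x = -17.21 N.

A_x = -17.21 N, A_y = 467.8 N, C_y = 833.3 N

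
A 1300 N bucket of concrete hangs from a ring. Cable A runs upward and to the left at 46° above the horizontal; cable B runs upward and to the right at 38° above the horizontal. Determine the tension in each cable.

ΣF_x = 0: −T_A·cos46° + T_B·cos38° = 0 → T_B = 0.881534·T_A.
ΣF_y = 0: T_A·sin46° + T_B·sin38° = 1300.
Substitute: T_A·(0.71934 + 0.881534·0.615661) = 1300 → T_A = 1030.06 ≈ 1030 N.
Then T_B = 0.881534 × 1030.06 = 908.0 N.

T_A = 1030 N, T_B = 908.0 N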